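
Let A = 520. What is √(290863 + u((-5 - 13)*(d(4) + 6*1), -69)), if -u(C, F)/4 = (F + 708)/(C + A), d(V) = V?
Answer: 2*√525357715/85 ≈ 539.31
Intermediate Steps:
u(C, F) = -4*(708 + F)/(520 + C) (u(C, F) = -4*(F + 708)/(C + 520) = -4*(708 + F)/(520 + C))
√(290863 + u((-5 - 13)*(d(4) + 6*1), -69)) = √(290863 + 4*(-708 - 1*(-69))/(520 + (-5 - 13)*(4 + 6*1))) = √(290863 + 4*(-708 + 69)/(520 - 18*(4 + 6))) = √(290863 + 4*(-639)/(520 - 18*10)) = √(290863 + 4*(-639)/(520 - 180)) = √(290863 + 4*(-639)/340) = √(290863 + 4*(1/340)*(-639)) = √(290863 - 639/85) = √(24722716/85) = 2*√525357715/85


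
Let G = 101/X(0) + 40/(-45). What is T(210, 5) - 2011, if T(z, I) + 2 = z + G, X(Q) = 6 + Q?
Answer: -32167/18 ≈ -1787.1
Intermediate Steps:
G = 287/18 (G = 101/(6 + 0) + 40/(-45) = 101/6 + 40*(-1/45) = 101*(⅙) - 8/9 = 101/6 - 8/9 = 287/18 ≈ 15.944)
T(z, I) = 251/18 + z (T(z, I) = -2 + (z + 287/18) = -2 + (287/18 + z) = 251/18 + z)
T(210, 5) - 2011 = (251/18 + 210) - 2011 = 4031/18 - 2011 = -32167/18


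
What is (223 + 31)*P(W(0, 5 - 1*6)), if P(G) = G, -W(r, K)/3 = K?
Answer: 762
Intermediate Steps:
W(r, K) = -3*K
(223 + 31)*P(W(0, 5 - 1*6)) = (223 + 31)*(-3*(5 - 1*6)) = 254*(-3*(5 - 6)) = 254*(-3*(-1)) = 254*3 = 762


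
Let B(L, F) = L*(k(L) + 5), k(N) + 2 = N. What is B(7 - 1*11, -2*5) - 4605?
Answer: -4601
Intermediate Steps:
k(N) = -2 + N
B(L, F) = L*(3 + L) (B(L, F) = L*((-2 + L) + 5) = L*(3 + L))
B(7 - 1*11, -2*5) - 4605 = (7 - 1*11)*(3 + (7 - 1*11)) - 4605 = (7 - 11)*(3 + (7 - 11)) - 4605 = -4*(3 - 4) - 4605 = -4*(-1) - 4605 = 4 - 4605 = -4601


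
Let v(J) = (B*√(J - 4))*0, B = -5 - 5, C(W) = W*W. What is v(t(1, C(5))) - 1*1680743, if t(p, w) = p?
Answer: -1680743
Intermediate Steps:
C(W) = W²
B = -10
v(J) = 0 (v(J) = -10*√(J - 4)*0 = -10*√(-4 + J)*0 = 0)
v(t(1, C(5))) - 1*1680743 = 0 - 1*1680743 = 0 - 1680743 = -1680743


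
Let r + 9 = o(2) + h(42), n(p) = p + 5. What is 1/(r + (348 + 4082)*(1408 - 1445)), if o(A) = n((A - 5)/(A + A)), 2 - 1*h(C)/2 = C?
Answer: -4/655979 ≈ -6.0978e-6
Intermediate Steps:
h(C) = 4 - 2*C
n(p) = 5 + p
o(A) = 5 + (-5 + A)/(2*A) (o(A) = 5 + (A - 5)/(A + A) = 5 + (-5 + A)/((2*A)) = 5 + (-5 + A)*(1/(2*A)) = 5 + (-5 + A)/(2*A))
r = -339/4 (r = -9 + ((1/2)*(-5 + 11*2)/2 + (4 - 2*42)) = -9 + ((1/2)*(1/2)*(-5 + 22) + (4 - 84)) = -9 + ((1/2)*(1/2)*17 - 80) = -9 + (17/4 - 80) = -9 - 303/4 = -339/4 ≈ -84.750)
1/(r + (348 + 4082)*(1408 - 1445)) = 1/(-339/4 + (348 + 4082)*(1408 - 1445)) = 1/(-339/4 + 4430*(-37)) = 1/(-339/4 - 163910) = 1/(-655979/4) = -4/655979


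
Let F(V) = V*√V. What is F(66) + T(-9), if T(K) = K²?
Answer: 81 + 66*√66 ≈ 617.19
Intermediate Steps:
F(V) = V^(3/2)
F(66) + T(-9) = 66^(3/2) + (-9)² = 66*√66 + 81 = 81 + 66*√66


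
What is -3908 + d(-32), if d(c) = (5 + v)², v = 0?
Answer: -3883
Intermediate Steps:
d(c) = 25 (d(c) = (5 + 0)² = 5² = 25)
-3908 + d(-32) = -3908 + 25 = -3883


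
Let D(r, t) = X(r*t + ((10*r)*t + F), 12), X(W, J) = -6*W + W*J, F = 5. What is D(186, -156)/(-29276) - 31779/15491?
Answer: 14367652881/226757258 ≈ 63.361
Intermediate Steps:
X(W, J) = -6*W + J*W
D(r, t) = 30 + 66*r*t (D(r, t) = (r*t + ((10*r)*t + 5))*(-6 + 12) = (r*t + (10*r*t + 5))*6 = (r*t + (5 + 10*r*t))*6 = (5 + 11*r*t)*6 = 30 + 66*r*t)
D(186, -156)/(-29276) - 31779/15491 = (30 + 66*186*(-156))/(-29276) - 31779/15491 = (30 - 1915056)*(-1/29276) - 31779*1/15491 = -1915026*(-1/29276) - 31779/15491 = 957513/14638 - 31779/15491 = 14367652881/226757258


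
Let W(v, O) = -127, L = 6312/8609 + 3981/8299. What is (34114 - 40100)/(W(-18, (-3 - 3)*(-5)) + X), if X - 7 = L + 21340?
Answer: -427676300726/1516172706737 ≈ -0.28208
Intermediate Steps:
L = 86655717/71446091 (L = 6312*(1/8609) + 3981*(1/8299) = 6312/8609 + 3981/8299 = 86655717/71446091 ≈ 1.2129)
X = 1525246360294/71446091 (X = 7 + (86655717/71446091 + 21340) = 7 + 1524746237657/71446091 = 1525246360294/71446091 ≈ 21348.)
(34114 - 40100)/(W(-18, (-3 - 3)*(-5)) + X) = (34114 - 40100)/(-127 + 1525246360294/71446091) = -5986/1516172706737/71446091 = -5986*71446091/1516172706737 = -427676300726/1516172706737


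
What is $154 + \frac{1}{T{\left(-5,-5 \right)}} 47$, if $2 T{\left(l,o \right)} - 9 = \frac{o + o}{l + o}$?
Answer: $\frac{817}{5} \approx 163.4$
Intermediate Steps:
$T{\left(l,o \right)} = \frac{9}{2} + \frac{o}{l + o}$ ($T{\left(l,o \right)} = \frac{9}{2} + \frac{\left(o + o\right) \frac{1}{l + o}}{2} = \frac{9}{2} + \frac{2 o \frac{1}{l + o}}{2} = \frac{9}{2} + \frac{o}{l + o}$)
$154 + \frac{1}{T{\left(-5,-5 \right)}} 47 = 154 + \frac{1}{\frac{1}{2} \frac{1}{-5 - 5} \left(9 \left(-5\right) + 11 \left(-5\right)\right)} 47 = 154 + \frac{1}{\frac{1}{2} \frac{1}{-10} \left(-45 - 55\right)} 47 = 154 + \frac{1}{\frac{1}{2} \left(- \frac{1}{10}\right) \left(-100\right)} 47 = 154 + \frac{1}{5} \cdot 47 = 154 + \frac{47}{5} = \frac{817}{5}$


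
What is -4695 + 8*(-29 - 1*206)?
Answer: -6575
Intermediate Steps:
-4695 + 8*(-29 - 1*206) = -4695 + 8*(-29 - 206) = -4695 + 8*(-235) = -4695 - 1880 = -6575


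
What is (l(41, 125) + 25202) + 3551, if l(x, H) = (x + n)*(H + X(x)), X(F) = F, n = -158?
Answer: 9331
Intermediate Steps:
l(x, H) = (-158 + x)*(H + x) (l(x, H) = (x - 158)*(H + x) = (-158 + x)*(H + x))
(l(41, 125) + 25202) + 3551 = ((41² - 158*125 - 158*41 + 125*41) + 25202) + 3551 = ((1681 - 19750 - 6478 + 5125) + 25202) + 3551 = (-19422 + 25202) + 3551 = 5780 + 3551 = 9331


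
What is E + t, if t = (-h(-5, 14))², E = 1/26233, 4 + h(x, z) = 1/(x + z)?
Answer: 32135506/2124873 ≈ 15.123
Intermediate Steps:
h(x, z) = -4 + 1/(x + z)
E = 1/26233 ≈ 3.8120e-5
t = 1225/81 (t = (-(1 - 4*(-5) - 4*14)/(-5 + 14))² = (-(1 + 20 - 56)/9)² = (-(-35)/9)² = (-1*(-35/9))² = (35/9)² = 1225/81 ≈ 15.123)
E + t = 1/26233 + 1225/81 = 32135506/2124873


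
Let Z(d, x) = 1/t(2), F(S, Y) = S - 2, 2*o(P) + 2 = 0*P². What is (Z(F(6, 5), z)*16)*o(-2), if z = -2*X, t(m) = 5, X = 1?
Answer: -16/5 ≈ -3.2000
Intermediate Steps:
o(P) = -1 (o(P) = -1 + (0*P²)/2 = -1 + (½)*0 = -1 + 0 = -1)
F(S, Y) = -2 + S
z = -2 (z = -2*1 = -2)
Z(d, x) = ⅕ (Z(d, x) = 1/5 = ⅕)
(Z(F(6, 5), z)*16)*o(-2) = ((⅕)*16)*(-1) = (16/5)*(-1) = -16/5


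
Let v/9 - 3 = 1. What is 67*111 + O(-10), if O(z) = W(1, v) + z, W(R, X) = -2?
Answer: 7425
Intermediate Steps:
v = 36 (v = 27 + 9*1 = 27 + 9 = 36)
O(z) = -2 + z
67*111 + O(-10) = 67*111 + (-2 - 10) = 7437 - 12 = 7425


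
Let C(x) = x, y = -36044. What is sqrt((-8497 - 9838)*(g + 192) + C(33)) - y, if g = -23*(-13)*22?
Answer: 36044 + I*sqrt(124127917) ≈ 36044.0 + 11141.0*I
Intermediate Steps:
g = 6578 (g = 299*22 = 6578)
sqrt((-8497 - 9838)*(g + 192) + C(33)) - y = sqrt((-8497 - 9838)*(6578 + 192) + 33) - 1*(-36044) = sqrt(-18335*6770 + 33) + 36044 = sqrt(-124127950 + 33) + 36044 = sqrt(-124127917) + 36044 = I*sqrt(124127917) + 36044 = 36044 + I*sqrt(124127917)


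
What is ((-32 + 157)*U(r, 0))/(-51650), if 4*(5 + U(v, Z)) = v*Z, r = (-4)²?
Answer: 25/2066 ≈ 0.012101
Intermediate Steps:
r = 16
U(v, Z) = -5 + Z*v/4 (U(v, Z) = -5 + (v*Z)/4 = -5 + (Z*v)/4 = -5 + Z*v/4)
((-32 + 157)*U(r, 0))/(-51650) = ((-32 + 157)*(-5 + (¼)*0*16))/(-51650) = (125*(-5 + 0))*(-1/51650) = (125*(-5))*(-1/51650) = -625*(-1/51650) = 25/2066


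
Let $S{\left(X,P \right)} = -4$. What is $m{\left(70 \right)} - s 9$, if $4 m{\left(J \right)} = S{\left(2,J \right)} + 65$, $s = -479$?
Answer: $\frac{17305}{4} \approx 4326.3$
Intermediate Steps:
$m{\left(J \right)} = \frac{61}{4}$ ($m{\left(J \right)} = \frac{-4 + 65}{4} = \frac{1}{4} \cdot 61 = \frac{61}{4}$)
$m{\left(70 \right)} - s 9 = \frac{61}{4} - \left(-479\right) 9 = \frac{61}{4} - -4311 = \frac{61}{4} + 4311 = \frac{17305}{4}$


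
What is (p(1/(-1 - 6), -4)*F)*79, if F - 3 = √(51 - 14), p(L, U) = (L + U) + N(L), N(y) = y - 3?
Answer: -12087/7 - 4029*√37/7 ≈ -5227.8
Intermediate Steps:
N(y) = -3 + y
p(L, U) = -3 + U + 2*L (p(L, U) = (L + U) + (-3 + L) = -3 + U + 2*L)
F = 3 + √37 (F = 3 + √(51 - 14) = 3 + √37 ≈ 9.0828)
(p(1/(-1 - 6), -4)*F)*79 = ((-3 - 4 + 2/(-1 - 6))*(3 + √37))*79 = ((-3 - 4 + 2/(-7))*(3 + √37))*79 = ((-3 - 4 + 2*(-⅐))*(3 + √37))*79 = ((-3 - 4 - 2/7)*(3 + √37))*79 = -51*(3 + √37)/7*79 = (-153/7 - 51*√37/7)*79 = -12087/7 - 4029*√37/7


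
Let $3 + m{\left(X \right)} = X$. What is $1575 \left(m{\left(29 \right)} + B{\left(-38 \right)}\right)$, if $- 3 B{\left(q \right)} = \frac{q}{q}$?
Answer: $40425$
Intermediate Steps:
$B{\left(q \right)} = - \frac{1}{3}$ ($B{\left(q \right)} = - \frac{q \frac{1}{q}}{3} = \left(- \frac{1}{3}\right) 1 = - \frac{1}{3}$)
$m{\left(X \right)} = -3 + X$
$1575 \left(m{\left(29 \right)} + B{\left(-38 \right)}\right) = 1575 \left(\left(-3 + 29\right) - \frac{1}{3}\right) = 1575 \left(26 - \frac{1}{3}\right) = 1575 \cdot \frac{77}{3} = 40425$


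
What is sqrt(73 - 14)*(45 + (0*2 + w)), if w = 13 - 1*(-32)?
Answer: 90*sqrt(59) ≈ 691.30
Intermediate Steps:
w = 45 (w = 13 + 32 = 45)
sqrt(73 - 14)*(45 + (0*2 + w)) = sqrt(73 - 14)*(45 + (0*2 + 45)) = sqrt(59)*(45 + (0 + 45)) = sqrt(59)*(45 + 45) = sqrt(59)*90 = 90*sqrt(59)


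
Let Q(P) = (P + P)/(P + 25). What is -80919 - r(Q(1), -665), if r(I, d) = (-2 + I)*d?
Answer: -1068572/13 ≈ -82198.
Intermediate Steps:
Q(P) = 2*P/(25 + P) (Q(P) = (2*P)/(25 + P) = 2*P/(25 + P))
r(I, d) = d*(-2 + I)
-80919 - r(Q(1), -665) = -80919 - (-665)*(-2 + 2*1/(25 + 1)) = -80919 - (-665)*(-2 + 2*1/26) = -80919 - (-665)*(-2 + 2*1*(1/26)) = -80919 - (-665)*(-2 + 1/13) = -80919 - (-665)*(-25)/13 = -80919 - 1*16625/13 = -80919 - 16625/13 = -1068572/13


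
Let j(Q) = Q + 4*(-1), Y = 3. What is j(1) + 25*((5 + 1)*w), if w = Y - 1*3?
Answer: -3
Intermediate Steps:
w = 0 (w = 3 - 1*3 = 3 - 3 = 0)
j(Q) = -4 + Q (j(Q) = Q - 4 = -4 + Q)
j(1) + 25*((5 + 1)*w) = (-4 + 1) + 25*((5 + 1)*0) = -3 + 25*(6*0) = -3 + 25*0 = -3 + 0 = -3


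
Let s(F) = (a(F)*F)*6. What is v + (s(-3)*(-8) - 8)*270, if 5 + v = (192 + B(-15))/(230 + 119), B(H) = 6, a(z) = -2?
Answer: -27893627/349 ≈ -79924.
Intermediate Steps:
v = -1547/349 (v = -5 + (192 + 6)/(230 + 119) = -5 + 198/349 = -1547/349 ≈ -4.4327)
s(F) = -12*F (s(F) = -2*F*6 = -12*F)
v + (s(-3)*(-8) - 8)*270 = -1547/349 + (-12*(-3)*(-8) - 8)*270 = -1547/349 + (36*(-8) - 8)*270 = -1547/349 + (-288 - 8)*270 = -1547/349 - 296*270 = -1547/349 - 79920 = -27893627/349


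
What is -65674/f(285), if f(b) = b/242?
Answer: -15893108/285 ≈ -55765.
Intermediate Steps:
f(b) = b/242 (f(b) = b*(1/242) = b/242)
-65674/f(285) = -65674/((1/242)*285) = -65674/285/242 = -65674*242/285 = -15893108/285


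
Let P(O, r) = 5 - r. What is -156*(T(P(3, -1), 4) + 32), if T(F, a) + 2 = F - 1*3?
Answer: -5148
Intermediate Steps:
T(F, a) = -5 + F (T(F, a) = -2 + (F - 1*3) = -2 + (F - 3) = -2 + (-3 + F) = -5 + F)
-156*(T(P(3, -1), 4) + 32) = -156*((-5 + (5 - 1*(-1))) + 32) = -156*((-5 + (5 + 1)) + 32) = -156*((-5 + 6) + 32) = -156*(1 + 32) = -156*33 = -5148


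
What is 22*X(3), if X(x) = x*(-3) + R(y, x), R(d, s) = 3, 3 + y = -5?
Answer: -132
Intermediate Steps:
y = -8 (y = -3 - 5 = -8)
X(x) = 3 - 3*x (X(x) = x*(-3) + 3 = -3*x + 3 = 3 - 3*x)
22*X(3) = 22*(3 - 3*3) = 22*(3 - 9) = 22*(-6) = -132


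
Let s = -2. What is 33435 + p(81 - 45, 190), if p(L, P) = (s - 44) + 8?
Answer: 33397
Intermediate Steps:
p(L, P) = -38 (p(L, P) = (-2 - 44) + 8 = -46 + 8 = -38)
33435 + p(81 - 45, 190) = 33435 - 38 = 33397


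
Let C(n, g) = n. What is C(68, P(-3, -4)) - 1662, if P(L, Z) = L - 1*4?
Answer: -1594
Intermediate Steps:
P(L, Z) = -4 + L (P(L, Z) = L - 4 = -4 + L)
C(68, P(-3, -4)) - 1662 = 68 - 1662 = -1594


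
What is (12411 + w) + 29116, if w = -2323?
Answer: 39204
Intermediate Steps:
(12411 + w) + 29116 = (12411 - 2323) + 29116 = 10088 + 29116 = 39204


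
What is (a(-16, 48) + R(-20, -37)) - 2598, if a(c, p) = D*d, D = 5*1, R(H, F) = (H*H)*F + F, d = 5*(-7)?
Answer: -17610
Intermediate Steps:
d = -35
R(H, F) = F + F*H² (R(H, F) = H²*F + F = F*H² + F = F + F*H²)
D = 5
a(c, p) = -175 (a(c, p) = 5*(-35) = -175)
(a(-16, 48) + R(-20, -37)) - 2598 = (-175 - 37*(1 + (-20)²)) - 2598 = (-175 - 37*(1 + 400)) - 2598 = (-175 - 37*401) - 2598 = (-175 - 14837) - 2598 = -15012 - 2598 = -17610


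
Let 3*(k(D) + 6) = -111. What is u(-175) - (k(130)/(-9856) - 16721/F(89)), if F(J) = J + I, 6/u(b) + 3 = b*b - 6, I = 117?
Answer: 315332775369/3885047936 ≈ 81.166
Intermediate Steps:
k(D) = -43 (k(D) = -6 + (1/3)*(-111) = -6 - 37 = -43)
u(b) = 6/(-9 + b**2) (u(b) = 6/(-3 + (b*b - 6)) = 6/(-3 + (b**2 - 6)) = 6/(-3 + (-6 + b**2)) = 6/(-9 + b**2))
F(J) = 117 + J (F(J) = J + 117 = 117 + J)
u(-175) - (k(130)/(-9856) - 16721/F(89)) = 6/(-9 + (-175)**2) - (-43/(-9856) - 16721/(117 + 89)) = 6/(-9 + 30625) - (-43*(-1/9856) - 16721/206) = 6/30616 - (43/9856 - 16721*1/206) = 6*(1/30616) - (43/9856 - 16721/206) = 3/15308 - 1*(-82396659/1015168) = 3/15308 + 82396659/1015168 = 315332775369/3885047936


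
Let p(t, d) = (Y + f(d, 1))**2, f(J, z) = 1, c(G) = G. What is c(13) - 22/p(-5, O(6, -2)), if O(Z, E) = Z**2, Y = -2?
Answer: -9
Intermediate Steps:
p(t, d) = 1 (p(t, d) = (-2 + 1)**2 = (-1)**2 = 1)
c(13) - 22/p(-5, O(6, -2)) = 13 - 22/1 = 13 - 22*1 = 13 - 22 = -9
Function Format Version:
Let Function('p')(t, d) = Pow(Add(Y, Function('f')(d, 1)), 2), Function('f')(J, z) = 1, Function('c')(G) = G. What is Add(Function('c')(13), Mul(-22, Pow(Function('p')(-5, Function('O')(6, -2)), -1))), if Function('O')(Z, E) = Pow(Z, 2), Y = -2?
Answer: -9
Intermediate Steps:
Function('p')(t, d) = 1 (Function('p')(t, d) = Pow(Add(-2, 1), 2) = Pow(-1, 2) = 1)
Add(Function('c')(13), Mul(-22, Pow(Function('p')(-5, Function('O')(6, -2)), -1))) = Add(13, Mul(-22, Pow(1, -1))) = Add(13, Mul(-22, 1)) = Add(13, -22) = -9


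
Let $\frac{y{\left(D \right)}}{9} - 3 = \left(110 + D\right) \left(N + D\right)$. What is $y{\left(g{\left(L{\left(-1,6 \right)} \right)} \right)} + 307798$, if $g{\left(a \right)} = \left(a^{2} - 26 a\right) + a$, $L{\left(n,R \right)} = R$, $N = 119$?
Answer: $307645$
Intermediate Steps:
$g{\left(a \right)} = a^{2} - 25 a$
$y{\left(D \right)} = 27 + 9 \left(110 + D\right) \left(119 + D\right)$
$y{\left(g{\left(L{\left(-1,6 \right)} \right)} \right)} + 307798 = \left(117837 + 9 \left(6 \left(-25 + 6\right)\right)^{2} + 2061 \cdot 6 \left(-25 + 6\right)\right) + 307798 = \left(117837 + 9 \left(6 \left(-19\right)\right)^{2} + 2061 \cdot 6 \left(-19\right)\right) + 307798 = \left(117837 + 9 \left(-114\right)^{2} + 2061 \left(-114\right)\right) + 307798 = \left(117837 + 9 \cdot 12996 - 234954\right) + 307798 = \left(117837 + 116964 - 234954\right) + 307798 = -153 + 307798 = 307645$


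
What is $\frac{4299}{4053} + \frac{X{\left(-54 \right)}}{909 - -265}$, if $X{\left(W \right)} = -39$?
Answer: $\frac{1629653}{1586074} \approx 1.0275$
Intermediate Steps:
$\frac{4299}{4053} + \frac{X{\left(-54 \right)}}{909 - -265} = \frac{4299}{4053} - \frac{39}{909 - -265} = 4299 \cdot \frac{1}{4053} - \frac{39}{909 + 265} = \frac{1433}{1351} - \frac{39}{1174} = \frac{1629653}{1586074}$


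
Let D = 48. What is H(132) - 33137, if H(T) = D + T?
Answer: -32957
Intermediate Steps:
H(T) = 48 + T
H(132) - 33137 = (48 + 132) - 33137 = 180 - 33137 = -32957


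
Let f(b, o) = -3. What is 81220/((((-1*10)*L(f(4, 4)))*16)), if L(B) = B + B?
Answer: 4061/48 ≈ 84.604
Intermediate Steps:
L(B) = 2*B
81220/((((-1*10)*L(f(4, 4)))*16)) = 81220/((((-1*10)*(2*(-3)))*16)) = 81220/((-10*(-6)*16)) = 81220/((60*16)) = 81220/960 = 81220*(1/960) = 4061/48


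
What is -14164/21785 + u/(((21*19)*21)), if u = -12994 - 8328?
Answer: -83311418/26076645 ≈ -3.1949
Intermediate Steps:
u = -21322
-14164/21785 + u/(((21*19)*21)) = -14164/21785 - 21322/((21*19)*21) = -14164*1/21785 - 21322/(399*21) = -14164/21785 - 21322/8379 = -14164/21785 - 21322*1/8379 = -14164/21785 - 3046/1197 = -83311418/26076645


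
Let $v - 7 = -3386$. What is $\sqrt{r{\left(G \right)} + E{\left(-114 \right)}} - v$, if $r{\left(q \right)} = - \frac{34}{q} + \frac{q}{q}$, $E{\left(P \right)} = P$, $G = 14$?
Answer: $3379 + \frac{2 i \sqrt{1414}}{7} \approx 3379.0 + 10.744 i$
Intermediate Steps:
$r{\left(q \right)} = 1 - \frac{34}{q}$ ($r{\left(q \right)} = - \frac{34}{q} + 1 = 1 - \frac{34}{q}$)
$v = -3379$ ($v = 7 - 3386 = -3379$)
$\sqrt{r{\left(G \right)} + E{\left(-114 \right)}} - v = \sqrt{\frac{-34 + 14}{14} - 114} - -3379 = \sqrt{\frac{1}{14} \left(-20\right) - 114} + 3379 = \sqrt{- \frac{10}{7} - 114} + 3379 = \sqrt{- \frac{808}{7}} + 3379 = \frac{2 i \sqrt{1414}}{7} + 3379 = 3379 + \frac{2 i \sqrt{1414}}{7}$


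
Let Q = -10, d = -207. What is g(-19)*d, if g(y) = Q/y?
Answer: -2070/19 ≈ -108.95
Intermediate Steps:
g(y) = -10/y
g(-19)*d = -10/(-19)*(-207) = -10*(-1/19)*(-207) = (10/19)*(-207) = -2070/19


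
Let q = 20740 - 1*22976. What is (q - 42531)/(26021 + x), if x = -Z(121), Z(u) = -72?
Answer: -44767/26093 ≈ -1.7157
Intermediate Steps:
x = 72 (x = -1*(-72) = 72)
q = -2236 (q = 20740 - 22976 = -2236)
(q - 42531)/(26021 + x) = (-2236 - 42531)/(26021 + 72) = -44767/26093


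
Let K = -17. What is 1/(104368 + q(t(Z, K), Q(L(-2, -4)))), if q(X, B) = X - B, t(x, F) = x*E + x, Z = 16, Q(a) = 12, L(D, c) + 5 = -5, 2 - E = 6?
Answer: 1/104308 ≈ 9.5870e-6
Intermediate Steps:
E = -4 (E = 2 - 1*6 = 2 - 6 = -4)
L(D, c) = -10 (L(D, c) = -5 - 5 = -10)
t(x, F) = -3*x (t(x, F) = x*(-4) + x = -4*x + x = -3*x)
1/(104368 + q(t(Z, K), Q(L(-2, -4)))) = 1/(104368 + (-3*16 - 1*12)) = 1/(104368 + (-48 - 12)) = 1/(104368 - 60) = 1/104308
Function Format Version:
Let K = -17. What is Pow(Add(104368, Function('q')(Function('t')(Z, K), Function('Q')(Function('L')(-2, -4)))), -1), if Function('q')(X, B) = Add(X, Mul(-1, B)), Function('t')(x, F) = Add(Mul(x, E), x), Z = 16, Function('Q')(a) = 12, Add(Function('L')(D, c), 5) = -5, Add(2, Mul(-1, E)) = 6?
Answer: Rational(1, 104308) ≈ 9.5870e-6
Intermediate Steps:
E = -4 (E = Add(2, Mul(-1, 6)) = Add(2, -6) = -4)
Function('L')(D, c) = -10 (Function('L')(D, c) = Add(-5, -5) = -10)
Function('t')(x, F) = Mul(-3, x) (Function('t')(x, F) = Add(Mul(x, -4), x) = Add(Mul(-4, x), x) = Mul(-3, x))
Pow(Add(104368, Function('q')(Function('t')(Z, K), Function('Q')(Function('L')(-2, -4)))), -1) = Pow(Add(104368, Add(Mul(-3, 16), Mul(-1, 12))), -1) = Pow(Add(104368, Add(-48, -12)), -1) = Pow(Add(104368, -60), -1) = Pow(104308, -1) = Rational(1, 104308)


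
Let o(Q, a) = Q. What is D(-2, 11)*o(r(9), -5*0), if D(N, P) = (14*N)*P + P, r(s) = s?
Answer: -2673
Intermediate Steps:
D(N, P) = P + 14*N*P (D(N, P) = 14*N*P + P = P + 14*N*P)
D(-2, 11)*o(r(9), -5*0) = (11*(1 + 14*(-2)))*9 = (11*(1 - 28))*9 = (11*(-27))*9 = -297*9 = -2673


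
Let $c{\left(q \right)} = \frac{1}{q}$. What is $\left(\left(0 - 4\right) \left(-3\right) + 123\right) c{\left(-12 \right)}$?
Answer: $- \frac{45}{4} \approx -11.25$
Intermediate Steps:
$\left(\left(0 - 4\right) \left(-3\right) + 123\right) c{\left(-12 \right)} = \frac{\left(0 - 4\right) \left(-3\right) + 123}{-12} = \left(\left(0 - 4\right) \left(-3\right) + 123\right) \left(- \frac{1}{12}\right) = \left(\left(-4\right) \left(-3\right) + 123\right) \left(- \frac{1}{12}\right) = \left(12 + 123\right) \left(- \frac{1}{12}\right) = 135 \left(- \frac{1}{12}\right) = - \frac{45}{4}$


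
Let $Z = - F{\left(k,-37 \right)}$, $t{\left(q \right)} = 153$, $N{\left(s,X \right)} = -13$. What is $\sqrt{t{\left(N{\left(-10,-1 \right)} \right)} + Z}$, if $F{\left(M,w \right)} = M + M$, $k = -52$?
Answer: $\sqrt{257} \approx 16.031$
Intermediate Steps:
$F{\left(M,w \right)} = 2 M$
$Z = 104$ ($Z = - 2 \left(-52\right) = \left(-1\right) \left(-104\right) = 104$)
$\sqrt{t{\left(N{\left(-10,-1 \right)} \right)} + Z} = \sqrt{153 + 104} = \sqrt{257}$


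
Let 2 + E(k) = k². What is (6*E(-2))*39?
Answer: 468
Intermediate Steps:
E(k) = -2 + k²
(6*E(-2))*39 = (6*(-2 + (-2)²))*39 = (6*(-2 + 4))*39 = (6*2)*39 = 12*39 = 468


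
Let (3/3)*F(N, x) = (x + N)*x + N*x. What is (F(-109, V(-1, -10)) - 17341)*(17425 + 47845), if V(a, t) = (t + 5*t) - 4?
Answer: 46145890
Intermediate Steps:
V(a, t) = -4 + 6*t (V(a, t) = 6*t - 4 = -4 + 6*t)
F(N, x) = N*x + x*(N + x) (F(N, x) = (x + N)*x + N*x = (N + x)*x + N*x = x*(N + x) + N*x = N*x + x*(N + x))
(F(-109, V(-1, -10)) - 17341)*(17425 + 47845) = ((-4 + 6*(-10))*((-4 + 6*(-10)) + 2*(-109)) - 17341)*(17425 + 47845) = ((-4 - 60)*((-4 - 60) - 218) - 17341)*65270 = (-64*(-64 - 218) - 17341)*65270 = (-64*(-282) - 17341)*65270 = (18048 - 17341)*65270 = 707*65270 = 46145890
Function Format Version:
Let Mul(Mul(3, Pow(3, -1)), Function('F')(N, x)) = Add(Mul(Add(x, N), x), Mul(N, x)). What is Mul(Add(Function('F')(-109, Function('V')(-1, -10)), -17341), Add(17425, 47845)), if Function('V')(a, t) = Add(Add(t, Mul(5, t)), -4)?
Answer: 46145890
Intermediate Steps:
Function('V')(a, t) = Add(-4, Mul(6, t)) (Function('V')(a, t) = Add(Mul(6, t), -4) = Add(-4, Mul(6, t)))
Function('F')(N, x) = Add(Mul(N, x), Mul(x, Add(N, x))) (Function('F')(N, x) = Add(Mul(Add(x, N), x), Mul(N, x)) = Add(Mul(Add(N, x), x), Mul(N, x)) = Add(Mul(x, Add(N, x)), Mul(N, x)) = Add(Mul(N, x), Mul(x, Add(N, x))))
Mul(Add(Function('F')(-109, Function('V')(-1, -10)), -17341), Add(17425, 47845)) = Mul(Add(Mul(Add(-4, Mul(6, -10)), Add(Add(-4, Mul(6, -10)), Mul(2, -109))), -17341), Add(17425, 47845)) = Mul(Add(Mul(Add(-4, -60), Add(Add(-4, -60), -218)), -17341), 65270) = Mul(Add(Mul(-64, Add(-64, -218)), -17341), 65270) = Mul(Add(Mul(-64, -282), -17341), 65270) = Mul(Add(18048, -17341), 65270) = Mul(707, 65270) = 46145890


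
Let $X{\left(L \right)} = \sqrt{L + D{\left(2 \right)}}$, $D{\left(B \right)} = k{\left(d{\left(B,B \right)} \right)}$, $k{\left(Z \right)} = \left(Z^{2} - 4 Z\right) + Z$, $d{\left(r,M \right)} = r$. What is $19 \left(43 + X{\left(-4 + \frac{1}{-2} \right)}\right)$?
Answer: $817 + \frac{19 i \sqrt{26}}{2} \approx 817.0 + 48.441 i$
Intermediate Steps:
$k{\left(Z \right)} = Z^{2} - 3 Z$
$D{\left(B \right)} = B \left(-3 + B\right)$
$X{\left(L \right)} = \sqrt{-2 + L}$ ($X{\left(L \right)} = \sqrt{L + 2 \left(-3 + 2\right)} = \sqrt{L + 2 \left(-1\right)} = \sqrt{L - 2} = \sqrt{-2 + L}$)
$19 \left(43 + X{\left(-4 + \frac{1}{-2} \right)}\right) = 19 \left(43 + \sqrt{-2 - \left(4 - \frac{1}{-2}\right)}\right) = 19 \left(43 + \sqrt{-2 - \frac{9}{2}}\right) = 19 \left(43 + \sqrt{- \frac{13}{2}}\right) = 19 \left(43 + \frac{i \sqrt{26}}{2}\right) = 817 + \frac{19 i \sqrt{26}}{2}$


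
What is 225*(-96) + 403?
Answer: -21197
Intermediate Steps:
225*(-96) + 403 = -21600 + 403 = -21197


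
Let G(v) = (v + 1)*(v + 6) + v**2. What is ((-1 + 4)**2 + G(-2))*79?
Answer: 711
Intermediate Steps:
G(v) = v**2 + (1 + v)*(6 + v) (G(v) = (1 + v)*(6 + v) + v**2 = v**2 + (1 + v)*(6 + v))
((-1 + 4)**2 + G(-2))*79 = ((-1 + 4)**2 + (6 + 2*(-2)**2 + 7*(-2)))*79 = (3**2 + (6 + 2*4 - 14))*79 = (9 + (6 + 8 - 14))*79 = (9 + 0)*79 = 9*79 = 711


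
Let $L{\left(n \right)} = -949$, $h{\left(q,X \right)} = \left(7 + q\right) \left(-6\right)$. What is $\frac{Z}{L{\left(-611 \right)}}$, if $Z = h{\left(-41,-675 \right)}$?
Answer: $- \frac{204}{949} \approx -0.21496$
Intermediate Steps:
$h{\left(q,X \right)} = -42 - 6 q$
$Z = 204$ ($Z = -42 - -246 = -42 + 246 = 204$)
$\frac{Z}{L{\left(-611 \right)}} = \frac{204}{-949} = 204 \left(- \frac{1}{949}\right) = - \frac{204}{949}$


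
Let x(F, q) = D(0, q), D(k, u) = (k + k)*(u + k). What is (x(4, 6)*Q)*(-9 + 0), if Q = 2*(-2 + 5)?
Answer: 0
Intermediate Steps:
Q = 6 (Q = 2*3 = 6)
D(k, u) = 2*k*(k + u) (D(k, u) = (2*k)*(k + u) = 2*k*(k + u))
x(F, q) = 0 (x(F, q) = 2*0*(0 + q) = 2*0*q = 0)
(x(4, 6)*Q)*(-9 + 0) = (0*6)*(-9 + 0) = 0*(-9) = 0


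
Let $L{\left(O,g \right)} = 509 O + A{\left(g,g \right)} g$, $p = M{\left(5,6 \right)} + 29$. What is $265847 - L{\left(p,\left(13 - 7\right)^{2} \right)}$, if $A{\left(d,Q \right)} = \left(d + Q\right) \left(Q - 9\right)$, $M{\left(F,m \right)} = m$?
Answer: $178048$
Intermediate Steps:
$A{\left(d,Q \right)} = \left(-9 + Q\right) \left(Q + d\right)$ ($A{\left(d,Q \right)} = \left(Q + d\right) \left(-9 + Q\right) = \left(-9 + Q\right) \left(Q + d\right)$)
$p = 35$ ($p = 6 + 29 = 35$)
$L{\left(O,g \right)} = 509 O + g \left(- 18 g + 2 g^{2}\right)$ ($L{\left(O,g \right)} = 509 O + \left(g^{2} - 9 g - 9 g + g g\right) g = 509 O + \left(g^{2} - 9 g - 9 g + g^{2}\right) g = 509 O + \left(- 18 g + 2 g^{2}\right) g = 509 O + g \left(- 18 g + 2 g^{2}\right)$)
$265847 - L{\left(p,\left(13 - 7\right)^{2} \right)} = 265847 - \left(509 \cdot 35 + 2 \left(\left(13 - 7\right)^{2}\right)^{2} \left(-9 + \left(13 - 7\right)^{2}\right)\right) = 265847 - \left(17815 + 2 \left(6^{2}\right)^{2} \left(-9 + 6^{2}\right)\right) = 265847 - \left(17815 + 2 \cdot 36^{2} \left(-9 + 36\right)\right) = 265847 - \left(17815 + 2 \cdot 1296 \cdot 27\right) = 265847 - \left(17815 + 69984\right) = 265847 - 87799 = 178048$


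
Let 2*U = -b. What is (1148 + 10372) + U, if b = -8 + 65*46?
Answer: 10029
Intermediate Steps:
b = 2982 (b = -8 + 2990 = 2982)
U = -1491 (U = (-1*2982)/2 = (1/2)*(-2982) = -1491)
(1148 + 10372) + U = (1148 + 10372) - 1491 = 11520 - 1491 = 10029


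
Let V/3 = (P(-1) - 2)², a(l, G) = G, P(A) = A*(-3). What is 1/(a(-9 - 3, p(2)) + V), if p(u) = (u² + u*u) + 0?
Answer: 1/11 ≈ 0.090909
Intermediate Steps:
P(A) = -3*A
p(u) = 2*u² (p(u) = (u² + u²) + 0 = 2*u² + 0 = 2*u²)
V = 3 (V = 3*(-3*(-1) - 2)² = 3*(3 - 2)² = 3*1² = 3*1 = 3)
1/(a(-9 - 3, p(2)) + V) = 1/(2*2² + 3) = 1/(2*4 + 3) = 1/(8 + 3) = 1/11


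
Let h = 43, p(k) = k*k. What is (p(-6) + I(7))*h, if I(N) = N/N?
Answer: 1591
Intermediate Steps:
p(k) = k**2
I(N) = 1
(p(-6) + I(7))*h = ((-6)**2 + 1)*43 = (36 + 1)*43 = 37*43 = 1591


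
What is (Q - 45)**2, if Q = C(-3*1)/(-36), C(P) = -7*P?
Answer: 299209/144 ≈ 2077.8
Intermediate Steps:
Q = -7/12 (Q = -(-21)/(-36) = -7*(-3)*(-1/36) = 21*(-1/36) = -7/12 ≈ -0.58333)
(Q - 45)**2 = (-7/12 - 45)**2 = (-547/12)**2 = 299209/144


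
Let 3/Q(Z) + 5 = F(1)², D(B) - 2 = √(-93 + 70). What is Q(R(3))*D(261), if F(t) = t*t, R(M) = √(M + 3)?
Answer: -3/2 - 3*I*√23/4 ≈ -1.5 - 3.5969*I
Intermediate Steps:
D(B) = 2 + I*√23 (D(B) = 2 + √(-93 + 70) = 2 + √(-23) = 2 + I*√23)
R(M) = √(3 + M)
F(t) = t²
Q(Z) = -¾ (Q(Z) = 3/(-5 + (1²)²) = 3/(-5 + 1²) = 3/(-5 + 1) = 3/(-4) = 3*(-¼) = -¾)
Q(R(3))*D(261) = -3*(2 + I*√23)/4 = -3/2 - 3*I*√23/4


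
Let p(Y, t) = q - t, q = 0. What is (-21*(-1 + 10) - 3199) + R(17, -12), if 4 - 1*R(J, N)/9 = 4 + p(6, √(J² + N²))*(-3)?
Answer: -3388 - 27*√433 ≈ -3949.8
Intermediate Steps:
p(Y, t) = -t (p(Y, t) = 0 - t = -t)
R(J, N) = -27*√(J² + N²) (R(J, N) = 36 - 9*(4 - √(J² + N²)*(-3)) = 36 - 9*(4 + 3*√(J² + N²)) = 36 + (-36 - 27*√(J² + N²)) = -27*√(J² + N²))
(-21*(-1 + 10) - 3199) + R(17, -12) = (-21*(-1 + 10) - 3199) - 27*√(17² + (-12)²) = (-21*9 - 3199) - 27*√(289 + 144) = (-189 - 3199) - 27*√433 = -3388 - 27*√433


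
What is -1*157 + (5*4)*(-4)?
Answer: -237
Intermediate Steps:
-1*157 + (5*4)*(-4) = -157 + 20*(-4) = -157 - 80 = -237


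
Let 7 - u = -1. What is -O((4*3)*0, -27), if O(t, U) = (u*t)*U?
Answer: 0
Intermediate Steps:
u = 8 (u = 7 - 1*(-1) = 7 + 1 = 8)
O(t, U) = 8*U*t (O(t, U) = (8*t)*U = 8*U*t)
-O((4*3)*0, -27) = -8*(-27)*(4*3)*0 = -8*(-27)*12*0 = -8*(-27)*0 = -1*0 = 0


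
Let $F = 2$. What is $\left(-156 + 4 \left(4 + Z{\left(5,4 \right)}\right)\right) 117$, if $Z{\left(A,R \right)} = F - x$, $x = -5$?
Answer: $-13104$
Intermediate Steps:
$Z{\left(A,R \right)} = 7$ ($Z{\left(A,R \right)} = 2 - -5 = 2 + 5 = 7$)
$\left(-156 + 4 \left(4 + Z{\left(5,4 \right)}\right)\right) 117 = \left(-156 + 4 \left(4 + 7\right)\right) 117 = \left(-156 + 4 \cdot 11\right) 117 = \left(-156 + 44\right) 117 = \left(-112\right) 117 = -13104$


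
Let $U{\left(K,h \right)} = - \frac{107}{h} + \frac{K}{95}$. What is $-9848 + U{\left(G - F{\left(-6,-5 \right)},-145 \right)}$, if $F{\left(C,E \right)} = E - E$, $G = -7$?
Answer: $- \frac{5425882}{551} \approx -9847.3$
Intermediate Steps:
$F{\left(C,E \right)} = 0$
$U{\left(K,h \right)} = - \frac{107}{h} + \frac{K}{95}$ ($U{\left(K,h \right)} = - \frac{107}{h} + K \frac{1}{95} = - \frac{107}{h} + \frac{K}{95}$)
$-9848 + U{\left(G - F{\left(-6,-5 \right)},-145 \right)} = -9848 + \left(- \frac{107}{-145} + \frac{-7 - 0}{95}\right) = -9848 + \left(\left(-107\right) \left(- \frac{1}{145}\right) + \frac{-7 + 0}{95}\right) = -9848 + \left(\frac{107}{145} + \frac{1}{95} \left(-7\right)\right) = -9848 + \left(\frac{107}{145} - \frac{7}{95}\right) = -9848 + \frac{366}{551} = - \frac{5425882}{551}$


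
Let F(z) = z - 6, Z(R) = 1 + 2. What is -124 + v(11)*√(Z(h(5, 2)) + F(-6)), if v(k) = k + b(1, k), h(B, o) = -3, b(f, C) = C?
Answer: -124 + 66*I ≈ -124.0 + 66.0*I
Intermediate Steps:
Z(R) = 3
v(k) = 2*k (v(k) = k + k = 2*k)
F(z) = -6 + z
-124 + v(11)*√(Z(h(5, 2)) + F(-6)) = -124 + (2*11)*√(3 + (-6 - 6)) = -124 + 22*√(3 - 12) = -124 + 22*√(-9) = -124 + 22*(3*I) = -124 + 66*I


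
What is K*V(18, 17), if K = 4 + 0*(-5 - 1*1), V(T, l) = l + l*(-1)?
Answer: 0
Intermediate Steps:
V(T, l) = 0 (V(T, l) = l - l = 0)
K = 4 (K = 4 + 0*(-5 - 1) = 4 + 0*(-6) = 4 + 0 = 4)
K*V(18, 17) = 4*0 = 0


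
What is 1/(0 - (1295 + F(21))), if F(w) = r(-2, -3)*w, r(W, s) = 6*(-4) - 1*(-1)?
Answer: -1/812 ≈ -0.0012315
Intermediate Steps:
r(W, s) = -23 (r(W, s) = -24 + 1 = -23)
F(w) = -23*w
1/(0 - (1295 + F(21))) = 1/(0 - (1295 - 23*21)) = 1/(0 - (1295 - 483)) = 1/(0 - 1*812) = 1/(0 - 812) = 1/(-812) = -1/812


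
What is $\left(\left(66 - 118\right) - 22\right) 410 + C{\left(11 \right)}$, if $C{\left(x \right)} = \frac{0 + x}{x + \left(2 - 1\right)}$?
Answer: $- \frac{364069}{12} \approx -30339.0$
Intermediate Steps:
$C{\left(x \right)} = \frac{x}{1 + x}$ ($C{\left(x \right)} = \frac{x}{x + \left(2 - 1\right)} = \frac{x}{x + 1} = \frac{x}{1 + x}$)
$\left(\left(66 - 118\right) - 22\right) 410 + C{\left(11 \right)} = \left(\left(66 - 118\right) - 22\right) 410 + \frac{11}{1 + 11} = \left(-52 - 22\right) 410 + \frac{11}{12} = \left(-74\right) 410 + 11 \cdot \frac{1}{12} = -30340 + \frac{11}{12} = - \frac{364069}{12}$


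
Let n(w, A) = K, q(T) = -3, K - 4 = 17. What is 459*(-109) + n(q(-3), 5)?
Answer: -50010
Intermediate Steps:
K = 21 (K = 4 + 17 = 21)
n(w, A) = 21
459*(-109) + n(q(-3), 5) = 459*(-109) + 21 = -50031 + 21 = -50010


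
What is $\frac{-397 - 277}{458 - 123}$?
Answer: $- \frac{674}{335} \approx -2.0119$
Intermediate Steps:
$\frac{-397 - 277}{458 - 123} = - \frac{674}{335}$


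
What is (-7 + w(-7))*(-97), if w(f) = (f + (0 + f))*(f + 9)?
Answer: 3395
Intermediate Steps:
w(f) = 2*f*(9 + f) (w(f) = (f + f)*(9 + f) = (2*f)*(9 + f) = 2*f*(9 + f))
(-7 + w(-7))*(-97) = (-7 + 2*(-7)*(9 - 7))*(-97) = (-7 + 2*(-7)*2)*(-97) = (-7 - 28)*(-97) = -35*(-97) = 3395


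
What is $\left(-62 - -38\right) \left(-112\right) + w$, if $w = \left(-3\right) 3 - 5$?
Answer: $2674$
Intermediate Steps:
$w = -14$ ($w = -9 - 5 = -14$)
$\left(-62 - -38\right) \left(-112\right) + w = \left(-62 - -38\right) \left(-112\right) - 14 = \left(-62 + 38\right) \left(-112\right) - 14 = \left(-24\right) \left(-112\right) - 14 = 2688 - 14 = 2674$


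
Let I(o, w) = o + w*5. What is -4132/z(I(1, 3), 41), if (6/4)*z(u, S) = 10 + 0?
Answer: -3099/5 ≈ -619.80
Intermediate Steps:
I(o, w) = o + 5*w
z(u, S) = 20/3 (z(u, S) = 2*(10 + 0)/3 = (⅔)*10 = 20/3)
-4132/z(I(1, 3), 41) = -4132/20/3 = -4132*3/20 = -3099/5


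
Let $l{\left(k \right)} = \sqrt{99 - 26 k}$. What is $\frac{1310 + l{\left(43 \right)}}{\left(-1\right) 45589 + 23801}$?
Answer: $- \frac{655}{10894} - \frac{i \sqrt{1019}}{21788} \approx -0.060125 - 0.0014651 i$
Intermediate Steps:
$\frac{1310 + l{\left(43 \right)}}{\left(-1\right) 45589 + 23801} = \frac{1310 + \sqrt{99 - 1118}}{\left(-1\right) 45589 + 23801} = \frac{1310 + \sqrt{99 - 1118}}{-45589 + 23801} = \frac{1310 + \sqrt{-1019}}{-21788} = \left(1310 + i \sqrt{1019}\right) \left(- \frac{1}{21788}\right) = - \frac{655}{10894} - \frac{i \sqrt{1019}}{21788}$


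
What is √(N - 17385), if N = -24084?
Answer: I*√41469 ≈ 203.64*I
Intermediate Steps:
√(N - 17385) = √(-24084 - 17385) = √(-41469) = I*√41469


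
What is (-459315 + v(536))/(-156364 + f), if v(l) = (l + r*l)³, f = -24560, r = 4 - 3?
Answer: -1231465933/180924 ≈ -6806.5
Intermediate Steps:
r = 1
v(l) = 8*l³ (v(l) = (l + 1*l)³ = (l + l)³ = (2*l)³ = 8*l³)
(-459315 + v(536))/(-156364 + f) = (-459315 + 8*536³)/(-156364 - 24560) = (-459315 + 8*153990656)/(-180924) = (-459315 + 1231925248)*(-1/180924) = 1231465933*(-1/180924) = -1231465933/180924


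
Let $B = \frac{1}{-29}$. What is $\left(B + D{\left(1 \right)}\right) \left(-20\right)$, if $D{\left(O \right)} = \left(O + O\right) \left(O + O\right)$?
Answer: $- \frac{2300}{29} \approx -79.31$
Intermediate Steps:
$B = - \frac{1}{29} \approx -0.034483$
$D{\left(O \right)} = 4 O^{2}$ ($D{\left(O \right)} = 2 O 2 O = 4 O^{2}$)
$\left(B + D{\left(1 \right)}\right) \left(-20\right) = \left(- \frac{1}{29} + 4 \cdot 1^{2}\right) \left(-20\right) = \left(- \frac{1}{29} + 4 \cdot 1\right) \left(-20\right) = \left(- \frac{1}{29} + 4\right) \left(-20\right) = \frac{115}{29} \left(-20\right) = - \frac{2300}{29}$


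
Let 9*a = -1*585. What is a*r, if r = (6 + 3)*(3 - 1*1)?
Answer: -1170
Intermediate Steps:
a = -65 (a = (-1*585)/9 = (⅑)*(-585) = -65)
r = 18 (r = 9*(3 - 1) = 9*2 = 18)
a*r = -65*18 = -1170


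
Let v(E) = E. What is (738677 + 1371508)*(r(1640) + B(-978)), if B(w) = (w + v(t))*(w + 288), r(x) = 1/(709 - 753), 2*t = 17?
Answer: 5646475034865/4 ≈ 1.4116e+12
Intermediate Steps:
t = 17/2 (t = (½)*17 = 17/2 ≈ 8.5000)
r(x) = -1/44 (r(x) = 1/(-44) = -1/44)
B(w) = (288 + w)*(17/2 + w) (B(w) = (w + 17/2)*(w + 288) = (17/2 + w)*(288 + w) = (288 + w)*(17/2 + w))
(738677 + 1371508)*(r(1640) + B(-978)) = (738677 + 1371508)*(-1/44 + (2448 + (-978)² + (593/2)*(-978))) = 2110185*(-1/44 + (2448 + 956484 - 289977)) = 2110185*(-1/44 + 668955) = 2110185*(29434019/44) = 5646475034865/4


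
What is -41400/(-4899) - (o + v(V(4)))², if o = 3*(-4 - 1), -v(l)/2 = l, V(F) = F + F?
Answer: -67631/71 ≈ -952.55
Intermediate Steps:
V(F) = 2*F
v(l) = -2*l
o = -15 (o = 3*(-5) = -15)
-41400/(-4899) - (o + v(V(4)))² = -41400/(-4899) - (-15 - 4*4)² = -41400*(-1/4899) - (-15 - 2*8)² = 600/71 - (-15 - 16)² = 600/71 - 1*(-31)² = 600/71 - 1*961 = 600/71 - 961 = -67631/71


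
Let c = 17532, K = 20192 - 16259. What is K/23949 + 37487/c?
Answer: 35804797/15550884 ≈ 2.3024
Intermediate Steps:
K = 3933
K/23949 + 37487/c = 3933/23949 + 37487/17532 = 3933*(1/23949) + 37487*(1/17532) = 437/2661 + 37487/17532 = 35804797/15550884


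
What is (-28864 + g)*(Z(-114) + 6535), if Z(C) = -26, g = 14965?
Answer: -90468591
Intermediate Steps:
(-28864 + g)*(Z(-114) + 6535) = (-28864 + 14965)*(-26 + 6535) = -13899*6509 = -90468591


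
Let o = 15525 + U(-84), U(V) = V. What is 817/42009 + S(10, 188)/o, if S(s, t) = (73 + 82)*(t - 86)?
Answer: 11873291/11380017 ≈ 1.0433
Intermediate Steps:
S(s, t) = -13330 + 155*t (S(s, t) = 155*(-86 + t) = -13330 + 155*t)
o = 15441 (o = 15525 - 84 = 15441)
817/42009 + S(10, 188)/o = 817/42009 + (-13330 + 155*188)/15441 = 817*(1/42009) + (-13330 + 29140)*(1/15441) = 43/2211 + 15810*(1/15441) = 43/2211 + 5270/5147 = 11873291/11380017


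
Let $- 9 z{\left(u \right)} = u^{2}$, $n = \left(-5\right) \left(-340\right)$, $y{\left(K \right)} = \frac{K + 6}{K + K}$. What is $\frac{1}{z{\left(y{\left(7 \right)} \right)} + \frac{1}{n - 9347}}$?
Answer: $- \frac{4496436}{431369} \approx -10.424$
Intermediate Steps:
$y{\left(K \right)} = \frac{6 + K}{2 K}$
$n = 1700$
$z{\left(u \right)} = - \frac{u^{2}}{9}$
$\frac{1}{z{\left(y{\left(7 \right)} \right)} + \frac{1}{n - 9347}} = \frac{1}{- \frac{\left(\frac{6 + 7}{2 \cdot 7}\right)^{2}}{9} + \frac{1}{1700 - 9347}} = \frac{1}{- \frac{\left(\frac{1}{2} \cdot \frac{1}{7} \cdot 13\right)^{2}}{9} + \frac{1}{-7647}} = \frac{1}{- \frac{\left(\frac{13}{14}\right)^{2}}{9} - \frac{1}{7647}} = \frac{1}{\left(- \frac{1}{9}\right) \frac{169}{196} - \frac{1}{7647}} = \frac{1}{- \frac{169}{1764} - \frac{1}{7647}} = \frac{1}{- \frac{431369}{4496436}} = - \frac{4496436}{431369}$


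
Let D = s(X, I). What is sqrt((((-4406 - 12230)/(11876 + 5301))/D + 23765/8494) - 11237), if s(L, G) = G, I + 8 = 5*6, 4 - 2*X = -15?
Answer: I*sqrt(28936663292986330588454)/1604915818 ≈ 105.99*I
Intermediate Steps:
X = 19/2 (X = 2 - 1/2*(-15) = 2 + 15/2 = 19/2 ≈ 9.5000)
I = 22 (I = -8 + 5*6 = -8 + 30 = 22)
D = 22
sqrt((((-4406 - 12230)/(11876 + 5301))/D + 23765/8494) - 11237) = sqrt((((-4406 - 12230)/(11876 + 5301))/22 + 23765/8494) - 11237) = sqrt((-16636/17177*(1/22) + 23765*(1/8494)) - 11237) = sqrt((-16636*1/17177*(1/22) + 23765/8494) - 11237) = sqrt((-16636/17177*1/22 + 23765/8494) - 11237) = sqrt((-8318/188947 + 23765/8494) - 11237) = sqrt(4419672363/1604915818 - 11237) = sqrt(-18030019374503/1604915818) = I*sqrt(28936663292986330588454)/1604915818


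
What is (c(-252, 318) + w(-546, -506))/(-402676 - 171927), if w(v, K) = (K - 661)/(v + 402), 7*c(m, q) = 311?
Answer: -17651/193066608 ≈ -9.1424e-5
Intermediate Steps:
c(m, q) = 311/7 (c(m, q) = (⅐)*311 = 311/7)
w(v, K) = (-661 + K)/(402 + v)
(c(-252, 318) + w(-546, -506))/(-402676 - 171927) = (311/7 + (-661 - 506)/(402 - 546))/(-402676 - 171927) = (311/7 - 1167/(-144))/(-574603) = (311/7 - 1/144*(-1167))*(-1/574603) = (311/7 + 389/48)*(-1/574603) = (17651/336)*(-1/574603) = -17651/193066608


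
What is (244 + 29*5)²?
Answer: 151321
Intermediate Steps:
(244 + 29*5)² = (244 + 145)² = 389² = 151321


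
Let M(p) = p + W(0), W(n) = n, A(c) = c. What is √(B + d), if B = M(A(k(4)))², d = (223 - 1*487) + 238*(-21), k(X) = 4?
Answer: I*√5246 ≈ 72.429*I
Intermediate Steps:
d = -5262 (d = (223 - 487) - 4998 = -264 - 4998 = -5262)
M(p) = p (M(p) = p + 0 = p)
B = 16 (B = 4² = 16)
√(B + d) = √(16 - 5262) = √(-5246) = I*√5246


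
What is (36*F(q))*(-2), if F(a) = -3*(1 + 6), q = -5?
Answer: 1512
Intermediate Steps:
F(a) = -21 (F(a) = -3*7 = -21)
(36*F(q))*(-2) = (36*(-21))*(-2) = -756*(-2) = 1512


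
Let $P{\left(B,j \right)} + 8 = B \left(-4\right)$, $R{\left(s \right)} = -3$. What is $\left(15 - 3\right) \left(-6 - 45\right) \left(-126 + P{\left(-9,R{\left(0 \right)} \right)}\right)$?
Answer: $59976$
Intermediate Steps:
$P{\left(B,j \right)} = -8 - 4 B$ ($P{\left(B,j \right)} = -8 + B \left(-4\right) = -8 - 4 B$)
$\left(15 - 3\right) \left(-6 - 45\right) \left(-126 + P{\left(-9,R{\left(0 \right)} \right)}\right) = \left(15 - 3\right) \left(-6 - 45\right) \left(-126 - -28\right) = 12 \left(-51\right) \left(-126 + \left(-8 + 36\right)\right) = - 612 \left(-126 + 28\right) = \left(-612\right) \left(-98\right) = 59976$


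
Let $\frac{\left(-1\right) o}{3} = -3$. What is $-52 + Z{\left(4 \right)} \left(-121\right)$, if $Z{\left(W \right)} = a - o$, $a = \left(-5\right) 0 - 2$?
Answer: $1279$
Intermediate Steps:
$o = 9$ ($o = \left(-3\right) \left(-3\right) = 9$)
$a = -2$ ($a = 0 - 2 = -2$)
$Z{\left(W \right)} = -11$ ($Z{\left(W \right)} = -2 - 9 = -11$)
$-52 + Z{\left(4 \right)} \left(-121\right) = -52 - -1331 = -52 + 1331 = 1279$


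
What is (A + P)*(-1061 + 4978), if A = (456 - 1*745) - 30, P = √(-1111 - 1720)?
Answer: -1249523 + 3917*I*√2831 ≈ -1.2495e+6 + 2.0841e+5*I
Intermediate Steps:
P = I*√2831 (P = √(-2831) = I*√2831 ≈ 53.207*I)
A = -319 (A = (456 - 745) - 30 = -289 - 30 = -319)
(A + P)*(-1061 + 4978) = (-319 + I*√2831)*(-1061 + 4978) = (-319 + I*√2831)*3917 = -1249523 + 3917*I*√2831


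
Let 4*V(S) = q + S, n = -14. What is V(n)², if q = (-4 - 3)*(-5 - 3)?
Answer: 441/4 ≈ 110.25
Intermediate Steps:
q = 56 (q = -7*(-8) = 56)
V(S) = 14 + S/4 (V(S) = (56 + S)/4 = 14 + S/4)
V(n)² = (14 + (¼)*(-14))² = (14 - 7/2)² = (21/2)² = 441/4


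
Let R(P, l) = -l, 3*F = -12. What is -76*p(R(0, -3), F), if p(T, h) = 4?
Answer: -304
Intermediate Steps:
F = -4 (F = (1/3)*(-12) = -4)
-76*p(R(0, -3), F) = -76*4 = -304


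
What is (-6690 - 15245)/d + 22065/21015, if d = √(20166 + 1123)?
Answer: 1471/1401 - 21935*√21289/21289 ≈ -149.28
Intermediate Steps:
d = √21289 ≈ 145.91
(-6690 - 15245)/d + 22065/21015 = (-6690 - 15245)/(√21289) + 22065/21015 = -21935*√21289/21289 + 22065*(1/21015) = -21935*√21289/21289 + 1471/1401 = 1471/1401 - 21935*√21289/21289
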